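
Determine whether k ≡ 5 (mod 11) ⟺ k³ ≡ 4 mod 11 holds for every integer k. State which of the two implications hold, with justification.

Both implications hold.

(→) Suppose k ≡ 5 (mod 11). Write k = 11j + 5. Then (11j + 5)³ = 1331j³ + 1815j² + 825j + 125 = 11(121j³ + 165j² + 75j + 11) + 4, so k³ ≡ 4 (mod 11).

(←) Conversely, suppose k³ ≡ 4 (mod 11). The only residue r in {0, …, 10} with r³ ≡ 4 (mod 11) is r = 5, so k ≡ 5 (mod 11).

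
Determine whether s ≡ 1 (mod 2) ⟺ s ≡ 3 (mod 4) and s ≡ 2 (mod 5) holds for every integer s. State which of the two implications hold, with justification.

Only the reverse direction holds.

(→) This fails: s = 1 gives 1 ≡ 1 (mod 2) but 1 ≡ 1 (mod 4), so the conjunction on the right does not hold.

(←) Conversely, if s ≡ 3 (mod 4) and s ≡ 2 (mod 5), then by the Chinese remainder theorem s ≡ 7 (mod 20). Since 7 ≡ 1 (mod 2) and 2 ∣ 20, we get s ≡ 1 (mod 2).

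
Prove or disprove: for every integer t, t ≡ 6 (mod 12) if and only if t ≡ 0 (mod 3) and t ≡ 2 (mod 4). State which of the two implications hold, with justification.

(⇒) Suppose t ≡ 6 (mod 12); write t = 12j + 6. Since 3 ∣ 12, reducing mod 3 gives t ≡ 6 ≡ 0 (mod 3); since 4 ∣ 12, reducing mod 4 gives t ≡ 6 ≡ 2 (mod 4).

(⇐) Conversely, if t ≡ 0 (mod 3) and t ≡ 2 (mod 4), then by the Chinese remainder theorem t ≡ 6 (mod 12). This is exactly t ≡ 6 (mod 12).

Equivalent; both directions hold.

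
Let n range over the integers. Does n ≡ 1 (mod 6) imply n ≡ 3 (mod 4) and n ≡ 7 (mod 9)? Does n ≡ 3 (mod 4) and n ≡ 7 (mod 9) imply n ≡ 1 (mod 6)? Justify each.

The forward direction fails; the converse holds.

(⟹) This fails: n = 1 gives 1 ≡ 1 (mod 6) but 1 ≡ 1 (mod 4), so the conjunction on the right does not hold.

(⟸) Conversely, if n ≡ 3 (mod 4) and n ≡ 7 (mod 9), then by the Chinese remainder theorem n ≡ 7 (mod 36). Since 7 ≡ 1 (mod 6) and 6 ∣ 36, we get n ≡ 1 (mod 6).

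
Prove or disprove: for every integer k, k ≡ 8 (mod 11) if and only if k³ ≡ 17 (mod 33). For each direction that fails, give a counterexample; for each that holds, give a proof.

Not equivalent: only (⇐) holds.

(⟹) This fails: take k = 19. Then 19 ≡ 8 (mod 11), but 19³ = 6859 ≡ 28 (mod 33), not 17.

(⟸) Conversely, the residues r modulo 33 with r³ ≡ 17 (mod 33) are exactly {8}, and each is ≡ 8 (mod 11).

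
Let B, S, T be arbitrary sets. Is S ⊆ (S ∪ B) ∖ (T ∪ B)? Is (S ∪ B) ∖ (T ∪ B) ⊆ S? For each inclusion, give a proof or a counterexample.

Only the reverse inclusion holds.

(⟹) This inclusion fails. Take B = {1}, S = {1}, T = ∅; then 1 ∈ S but 1 ∉ (S ∪ B) ∖ (T ∪ B).

(⟸) Let x ∈ (S ∪ B) ∖ (T ∪ B). Then x ∈ S and x ∉ B, T, from which x ∈ S.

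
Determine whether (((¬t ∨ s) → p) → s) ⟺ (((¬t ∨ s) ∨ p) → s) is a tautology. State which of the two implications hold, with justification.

(⟹) This fails. Under s = F, t = F, p = F, the left side is true but the right side is false.

(⟸) This fails. Under s = F, t = T, p = F, the left side is false but the right side is true.

Neither direction holds.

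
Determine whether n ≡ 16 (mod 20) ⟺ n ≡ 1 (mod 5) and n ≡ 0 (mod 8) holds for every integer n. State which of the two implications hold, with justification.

Forward direction. This fails: n = 36 gives 36 ≡ 16 (mod 20) but 36 ≡ 4 (mod 8), so the conjunction on the right does not hold.

Converse. If n ≡ 1 (mod 5) and n ≡ 0 (mod 8), then by the Chinese remainder theorem n ≡ 16 (mod 40). Since 16 ≡ 16 (mod 20) and 20 ∣ 40, we get n ≡ 16 (mod 20).

The forward direction fails; the converse holds.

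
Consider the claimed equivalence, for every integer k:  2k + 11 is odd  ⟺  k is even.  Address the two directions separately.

The forward direction fails; the converse holds.

(⟹) This fails: take k = 7. Then 2k + 11 = 25, which is odd, yet k = 7 is odd, not even.

(⟸) Suppose k is even. Since 2 is even, 2k is even for every k, so 2k + 11 has the same parity as 11, which is odd. Hence 2k + 11 is odd.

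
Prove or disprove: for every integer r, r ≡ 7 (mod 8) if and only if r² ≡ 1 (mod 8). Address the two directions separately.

[⇒] Suppose r ≡ 7 (mod 8). Write r = 8j + 7. Then (8j + 7)² = 64j² + 112j + 49 = 8(8j² + 14j + 6) + 1, so r² ≡ 1 (mod 8).

[⇐] This fails: take r = 1. Then 1² = 1 ≡ 1 (mod 8), yet 1 ≡ 1 (mod 8), not 7.

The forward direction holds; the converse fails.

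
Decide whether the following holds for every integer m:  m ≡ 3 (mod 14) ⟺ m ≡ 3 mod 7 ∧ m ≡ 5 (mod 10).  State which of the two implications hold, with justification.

Not equivalent: only (⇐) holds.

Forward direction. This fails: m = 3 gives 3 ≡ 3 (mod 14) but 3 ≡ 3 (mod 10), so the conjunction on the right does not hold.

Converse. If m ≡ 3 (mod 7) and m ≡ 5 (mod 10), then by the Chinese remainder theorem m ≡ 45 (mod 70). Since 45 ≡ 3 (mod 14) and 14 ∣ 70, we get m ≡ 3 (mod 14).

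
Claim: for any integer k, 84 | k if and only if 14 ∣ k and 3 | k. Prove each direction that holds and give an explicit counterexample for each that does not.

[⇒] If 84 ∣ k, write k = 84q. Since 84 = 6·14, k = 14·(6q), so 14 ∣ k; and since 84 = 28·3, k = 3·(28q), so 3 ∣ k.

[⇐] This fails: take k = 42. Both 14 ∣ 42 and 3 ∣ 42, yet 42 is not a multiple of 84 (since 42 = 0·84 + 42), so 84 ∤ 42.

Only the forward direction holds.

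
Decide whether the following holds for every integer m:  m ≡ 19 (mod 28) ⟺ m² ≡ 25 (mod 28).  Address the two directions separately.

Not equivalent: only (⇒) holds.

(⇒) Suppose m ≡ 19 (mod 28). Write m = 28j + 19. Then (28j + 19)² = 784j² + 1064j + 361 = 28(28j² + 38j + 12) + 25, so m² ≡ 25 (mod 28).

(⇐) This fails: take m = 5. Then 5² = 25 ≡ 25 (mod 28), yet 5 ≡ 5 (mod 28), not 19.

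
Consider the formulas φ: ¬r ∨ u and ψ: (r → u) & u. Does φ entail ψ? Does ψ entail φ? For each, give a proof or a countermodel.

(→) This fails. Under u = F, r = F, the left side is true but the right side is false.

(←) Assume the antecedent. If u is true, ¬r ∨ u reduces to true regardless of the other variables. If u is false, the antecedent cannot hold. Either way ¬r ∨ u holds.

Only the reverse direction holds.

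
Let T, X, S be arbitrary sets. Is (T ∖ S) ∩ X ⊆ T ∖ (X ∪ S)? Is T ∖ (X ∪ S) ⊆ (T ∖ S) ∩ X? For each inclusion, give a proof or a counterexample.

(⊆) fails and (⊇) fails.

(⊆) This inclusion fails. Take T = {1}, X = {1}, S = ∅; then 1 ∈ (T ∖ S) ∩ X but 1 ∉ T ∖ (X ∪ S).

(⊇) This inclusion fails. Take T = {1}, X = ∅, S = ∅; then 1 ∈ T ∖ (X ∪ S) but 1 ∉ (T ∖ S) ∩ X.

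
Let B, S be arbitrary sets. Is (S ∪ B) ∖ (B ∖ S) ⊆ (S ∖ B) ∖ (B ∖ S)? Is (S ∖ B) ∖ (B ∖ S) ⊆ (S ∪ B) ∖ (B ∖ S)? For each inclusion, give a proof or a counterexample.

The sets are not equal: only the reverse inclusion holds.

Reverse inclusion. Let x ∈ (S ∖ B) ∖ (B ∖ S). Then x ∈ S and x ∉ B, from which x ∈ (S ∪ B) ∖ (B ∖ S).

Forward inclusion. This inclusion fails. Take B = {1}, S = {1}; then 1 ∈ (S ∪ B) ∖ (B ∖ S) but 1 ∉ (S ∖ B) ∖ (B ∖ S).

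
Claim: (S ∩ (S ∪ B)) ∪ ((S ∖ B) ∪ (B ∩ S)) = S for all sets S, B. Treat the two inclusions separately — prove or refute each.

The two sets are equal.

(⟹) Let x ∈ (S ∩ (S ∪ B)) ∪ ((S ∖ B) ∪ (B ∩ S)). Then either x ∈ S and x ∉ B; or x ∈ S ∩ B. In each case x ∈ S, so (S ∩ (S ∪ B)) ∪ ((S ∖ B) ∪ (B ∩ S)) ⊆ S.

(⟸) Let x ∈ S. Then either x ∈ S and x ∉ B; or x ∈ S ∩ B. In each case x ∈ (S ∩ (S ∪ B)) ∪ ((S ∖ B) ∪ (B ∩ S)), so S ⊆ (S ∩ (S ∪ B)) ∪ ((S ∖ B) ∪ (B ∩ S)).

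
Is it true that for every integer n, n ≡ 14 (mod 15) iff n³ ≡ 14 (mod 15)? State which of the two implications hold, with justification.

(←) Suppose n³ ≡ 14 (mod 15). The only residue r in {0, …, 14} with r³ ≡ 14 (mod 15) is r = 14, so n ≡ 14 (mod 15).

(→) Suppose n ≡ 14 (mod 15). Write n = 15j + 14. Then (15j + 14)³ = 3375j³ + 9450j² + 8820j + 2744 = 15(225j³ + 630j² + 588j + 182) + 14, so n³ ≡ 14 (mod 15).

Both implications hold.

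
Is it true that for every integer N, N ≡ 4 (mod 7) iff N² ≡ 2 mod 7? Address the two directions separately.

Not equivalent: only (⇒) holds.

(→) Suppose N ≡ 4 (mod 7). Write N = 7j + 4. Then (7j + 4)² = 49j² + 56j + 16 = 7(7j² + 8j + 2) + 2, so N² ≡ 2 (mod 7).

(←) This fails: take N = 3. Then 3² = 9 ≡ 2 (mod 7), yet 3 ≡ 3 (mod 7), not 4.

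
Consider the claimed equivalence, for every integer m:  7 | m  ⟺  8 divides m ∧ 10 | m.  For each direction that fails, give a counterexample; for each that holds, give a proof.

Both directions fail.

(⟹) This fails: take m = 7. Certainly 7 ∣ 7, but 8 ∤ 7.

(⟸) This fails: take m = 40. Both 8 ∣ 40 and 10 ∣ 40, yet 40 is not a multiple of 7 (since 40 = 5·7 + 5), so 7 ∤ 40.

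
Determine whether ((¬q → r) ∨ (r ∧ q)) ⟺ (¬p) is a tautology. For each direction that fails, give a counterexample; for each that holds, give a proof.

(⇒) fails and (⇐) fails.

(⟹) This fails. Under q = T, r = F, p = T, the left side is true but the right side is false.

(⟸) This fails. Under q = F, r = F, p = F, the left side is false but the right side is true.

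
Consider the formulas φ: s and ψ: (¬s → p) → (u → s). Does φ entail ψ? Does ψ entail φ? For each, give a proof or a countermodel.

[⇒] Assume the antecedent. If s is true, (¬s → p) → (u → s) reduces to true regardless of the other variables. If s is false, the antecedent cannot hold. Either way (¬s → p) → (u → s) holds.

[⇐] This fails. Under s = F, u = F, p = F, the left side is false but the right side is true.

Not equivalent: only (⇒) holds.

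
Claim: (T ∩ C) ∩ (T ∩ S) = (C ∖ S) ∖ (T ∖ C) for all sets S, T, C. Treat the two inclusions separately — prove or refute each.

Both inclusions fail.

(⟹) This inclusion fails. Take S = {1}, T = {1}, C = {1}; then 1 ∈ (T ∩ C) ∩ (T ∩ S) but 1 ∉ (C ∖ S) ∖ (T ∖ C).

(⟸) This inclusion fails. Take S = ∅, T = ∅, C = {1}; then 1 ∈ (C ∖ S) ∖ (T ∖ C) but 1 ∉ (T ∩ C) ∩ (T ∩ S).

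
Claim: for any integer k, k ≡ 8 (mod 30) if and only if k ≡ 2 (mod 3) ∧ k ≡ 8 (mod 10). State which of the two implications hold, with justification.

Both directions hold; the statement is true.

(⇒) Suppose k ≡ 8 (mod 30); write k = 30j + 8. Since 3 ∣ 30, reducing mod 3 gives k ≡ 8 ≡ 2 (mod 3); since 10 ∣ 30, reducing mod 10 gives k ≡ 8 (mod 10).

(⇐) Conversely, if k ≡ 2 (mod 3) and k ≡ 8 (mod 10), then by the Chinese remainder theorem k ≡ 8 (mod 30). This is exactly k ≡ 8 (mod 30).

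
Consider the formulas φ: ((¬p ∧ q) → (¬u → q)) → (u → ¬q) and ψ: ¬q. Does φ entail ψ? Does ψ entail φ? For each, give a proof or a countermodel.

The forward direction fails; the converse holds.

[⇐] Assume the antecedent. If q is true, the antecedent cannot hold. If q is false, the consequent reduces to true regardless of the other variables. Either way the consequent holds.

[⇒] This fails. Under q = T, u = F, p = F, the left side is true but the right side is false.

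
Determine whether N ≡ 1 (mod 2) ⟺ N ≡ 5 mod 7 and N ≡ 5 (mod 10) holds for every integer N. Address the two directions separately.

[⇐] If N ≡ 5 (mod 7) and N ≡ 5 (mod 10), then by the Chinese remainder theorem N ≡ 5 (mod 70). Since 5 ≡ 1 (mod 2) and 2 ∣ 70, we get N ≡ 1 (mod 2).

[⇒] This fails: N = 1 gives 1 ≡ 1 (mod 2) but 1 ≡ 1 (mod 7), so the conjunction on the right does not hold.

Only the converse holds.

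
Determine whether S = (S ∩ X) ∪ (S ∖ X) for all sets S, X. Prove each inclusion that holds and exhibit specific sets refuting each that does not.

(⟹) Let x ∈ S. Then either x ∈ S and x ∉ X; or x ∈ S ∩ X. In each case x ∈ (S ∩ X) ∪ (S ∖ X), so S ⊆ (S ∩ X) ∪ (S ∖ X).

(⟸) Let x ∈ (S ∩ X) ∪ (S ∖ X). Then either x ∈ S and x ∉ X; or x ∈ S ∩ X. In each case x ∈ S, so (S ∩ X) ∪ (S ∖ X) ⊆ S.

Both inclusions hold; the sets are equal.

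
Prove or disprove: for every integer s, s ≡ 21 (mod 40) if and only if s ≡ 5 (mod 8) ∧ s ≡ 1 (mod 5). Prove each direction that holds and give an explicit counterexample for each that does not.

Equivalent; both directions hold.

(⟹) Suppose s ≡ 21 (mod 40); write s = 40j + 21. Since 8 ∣ 40, reducing mod 8 gives s ≡ 21 ≡ 5 (mod 8); since 5 ∣ 40, reducing mod 5 gives s ≡ 21 ≡ 1 (mod 5).

(⟸) Conversely, if s ≡ 5 (mod 8) and s ≡ 1 (mod 5), then by the Chinese remainder theorem s ≡ 21 (mod 40). This is exactly s ≡ 21 (mod 40).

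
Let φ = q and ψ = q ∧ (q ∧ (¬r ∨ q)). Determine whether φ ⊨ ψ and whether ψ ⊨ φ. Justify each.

[⇒] Assume the antecedent. If q is true, q ∧ (q ∧ (¬r ∨ q)) reduces to true regardless of the other variables. If q is false, the antecedent cannot hold. Either way q ∧ (q ∧ (¬r ∨ q)) holds.

[⇐] Assume the antecedent. If q is true, q reduces to true regardless of the other variables. If q is false, the antecedent cannot hold. Either way q holds.

The biconditional holds.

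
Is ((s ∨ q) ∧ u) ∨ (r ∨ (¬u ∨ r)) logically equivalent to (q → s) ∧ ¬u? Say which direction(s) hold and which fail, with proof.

(⟹) This fails. Under s = T, u = T, r = F, q = F, the left side is true but the right side is false.

(⟸) Assume the antecedent. If s is true, ((s ∨ q) ∧ u) ∨ (r ∨ (¬u ∨ r)) reduces to true regardless of the other variables. If s is false, the antecedent forces (s = F, u = F, r = F, q = F) or (s = F, u = F, r = T, q = F), and ((s ∨ q) ∧ u) ∨ (r ∨ (¬u ∨ r)) holds there. Either way ((s ∨ q) ∧ u) ∨ (r ∨ (¬u ∨ r)) holds.

Only the converse holds.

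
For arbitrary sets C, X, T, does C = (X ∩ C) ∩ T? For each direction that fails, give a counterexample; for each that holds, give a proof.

Only the reverse inclusion holds.

(⟸) Let x ∈ (X ∩ C) ∩ T. Then x ∈ C ∩ X ∩ T, from which x ∈ C.

(⟹) This inclusion fails. Take C = {1}, X = ∅, T = ∅; then 1 ∈ C but 1 ∉ (X ∩ C) ∩ T.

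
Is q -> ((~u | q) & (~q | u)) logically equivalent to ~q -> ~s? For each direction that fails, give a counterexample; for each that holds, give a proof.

(→) This fails. Under q = F, s = T, u = F, the left side is true but the right side is false.

(←) This fails. Under q = T, s = F, u = F, the left side is false but the right side is true.

Neither implication holds.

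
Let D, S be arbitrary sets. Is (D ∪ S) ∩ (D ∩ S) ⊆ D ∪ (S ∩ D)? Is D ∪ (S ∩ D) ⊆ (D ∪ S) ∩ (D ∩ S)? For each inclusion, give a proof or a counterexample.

Forward inclusion. Let x ∈ (D ∪ S) ∩ (D ∩ S). Then x ∈ D ∩ S, from which x ∈ D ∪ (S ∩ D).

Reverse inclusion. This inclusion fails. Take D = {1}, S = ∅; then 1 ∈ D ∪ (S ∩ D) but 1 ∉ (D ∪ S) ∩ (D ∩ S).

Only the forward inclusion holds.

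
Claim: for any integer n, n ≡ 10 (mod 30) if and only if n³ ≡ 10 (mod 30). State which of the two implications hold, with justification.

Converse. Suppose n³ ≡ 10 (mod 30). The only residue r in {0, …, 29} with r³ ≡ 10 (mod 30) is r = 10, so n ≡ 10 (mod 30).

Forward direction. Suppose n ≡ 10 (mod 30). Write n = 30j + 10. Then (30j + 10)³ = 27000j³ + 27000j² + 9000j + 1000 = 30(900j³ + 900j² + 300j + 33) + 10, so n³ ≡ 10 (mod 30).

Both directions hold; the statement is true.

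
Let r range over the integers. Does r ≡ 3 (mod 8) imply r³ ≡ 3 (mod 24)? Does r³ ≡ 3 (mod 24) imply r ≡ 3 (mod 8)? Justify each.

(⇒) This fails: take r = 11. Then 11 ≡ 3 (mod 8), but 11³ = 1331 ≡ 11 (mod 24), not 3.

(⇐) Conversely, the residues r modulo 24 with r³ ≡ 3 (mod 24) are exactly {3}, and each is ≡ 3 (mod 8).

The forward direction fails; the converse holds.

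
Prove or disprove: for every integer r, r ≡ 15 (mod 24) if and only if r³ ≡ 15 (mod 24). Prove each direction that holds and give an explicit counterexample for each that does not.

Equivalent; both directions hold.

Forward direction. Suppose r ≡ 15 (mod 24). Write r = 24j + 15. Then (24j + 15)³ = 13824j³ + 25920j² + 16200j + 3375 = 24(576j³ + 1080j² + 675j + 140) + 15, so r³ ≡ 15 (mod 24).

Converse. Suppose r³ ≡ 15 (mod 24). The only residue r in {0, …, 23} with r³ ≡ 15 (mod 24) is r = 15, so r ≡ 15 (mod 24).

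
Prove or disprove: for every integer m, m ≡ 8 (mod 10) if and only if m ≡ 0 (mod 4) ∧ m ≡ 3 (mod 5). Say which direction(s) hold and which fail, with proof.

The forward direction fails; the converse holds.

(⇒) This fails: m = 18 gives 18 ≡ 8 (mod 10) but 18 ≡ 2 (mod 4), so the conjunction on the right does not hold.

(⇐) Conversely, if m ≡ 0 (mod 4) and m ≡ 3 (mod 5), then by the Chinese remainder theorem m ≡ 8 (mod 20). Since 8 ≡ 8 (mod 10) and 10 ∣ 20, we get m ≡ 8 (mod 10).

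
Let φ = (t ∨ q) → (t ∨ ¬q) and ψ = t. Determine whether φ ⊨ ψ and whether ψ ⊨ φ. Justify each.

Not equivalent: only (⇐) holds.

(⟹) This fails. Under q = F, t = F, the left side is true but the right side is false.

(⟸) Assume the antecedent. If q is true, the antecedent forces (q = T, t = T), and (t ∨ q) → (t ∨ ¬q) holds there. If q is false, (t ∨ q) → (t ∨ ¬q) reduces to true regardless of the other variables. Either way (t ∨ q) → (t ∨ ¬q) holds.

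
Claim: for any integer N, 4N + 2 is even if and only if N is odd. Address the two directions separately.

Only the reverse direction holds.

Forward direction. This fails: take N = 0. Then 4N + 2 = 2, which is even, yet N = 0 is even, not odd.

Converse. Suppose N is odd. Since 4 is even, 4N is even for every N, so 4N + 2 has the same parity as 2, which is even. Hence 4N + 2 is even.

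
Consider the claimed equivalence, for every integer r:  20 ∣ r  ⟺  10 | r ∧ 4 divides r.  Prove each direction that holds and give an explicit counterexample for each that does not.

Both implications hold.

(⟹) If 20 ∣ r, write r = 20q. Since 20 = 2·10, r = 10·(2q), so 10 ∣ r; and since 20 = 5·4, r = 4·(5q), so 4 ∣ r.

(⟸) Suppose 10 ∣ r and 4 ∣ r. Any common multiple of 10 and 4 is a multiple of their lcm; here lcm(10, 4) = 10·4/gcd(10, 4) = 40/2 = 20, so 20 ∣ r.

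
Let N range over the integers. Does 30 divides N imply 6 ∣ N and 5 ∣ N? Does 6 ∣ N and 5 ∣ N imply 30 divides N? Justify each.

(⇒) If 30 ∣ N, write N = 30q. Since 30 = 5·6, N = 6·(5q), so 6 ∣ N; and since 30 = 6·5, N = 5·(6q), so 5 ∣ N.

(⇐) Suppose 6 ∣ N and 5 ∣ N. Any common multiple of 6 and 5 is a multiple of their lcm; here gcd(6, 5) = 1, so lcm(6, 5) = 6·5 = 30, so 30 ∣ N.

Both directions hold; the statement is true.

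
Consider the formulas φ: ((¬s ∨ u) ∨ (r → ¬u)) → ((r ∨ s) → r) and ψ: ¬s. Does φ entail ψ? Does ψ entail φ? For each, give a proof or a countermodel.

(⇐) Assume the antecedent. If r is true, the consequent reduces to true regardless of the other variables. If r is false, the antecedent forces (r = F, u = F, s = F) or (r = F, u = T, s = F), and the consequent holds there. Either way the consequent holds.

(⇒) This fails. Under r = T, u = F, s = T, the left side is true but the right side is false.

(⇒) fails; (⇐) holds.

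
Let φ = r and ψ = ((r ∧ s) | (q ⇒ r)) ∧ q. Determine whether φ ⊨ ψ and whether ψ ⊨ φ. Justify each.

(⇒) fails; (⇐) holds.

(→) This fails. Under r = T, s = F, q = F, the left side is true but the right side is false.

(←) Assume the antecedent. If r is true, r reduces to true regardless of the other variables. If r is false, the antecedent cannot hold. Either way r holds.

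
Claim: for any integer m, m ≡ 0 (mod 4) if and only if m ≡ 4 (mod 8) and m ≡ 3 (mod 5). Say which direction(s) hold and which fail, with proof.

(⇒) This fails: m = 0 gives 0 ≡ 0 (mod 4) but 0 ≡ 0 (mod 8), so the conjunction on the right does not hold.

(⇐) Conversely, if m ≡ 4 (mod 8) and m ≡ 3 (mod 5), then by the Chinese remainder theorem m ≡ 28 (mod 40). Since 28 ≡ 0 (mod 4) and 4 ∣ 40, we get m ≡ 0 (mod 4).

(⇒) fails; (⇐) holds.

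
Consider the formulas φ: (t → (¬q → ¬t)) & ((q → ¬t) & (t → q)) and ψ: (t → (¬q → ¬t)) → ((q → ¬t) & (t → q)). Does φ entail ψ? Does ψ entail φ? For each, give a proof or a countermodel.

[⇒] Assume the antecedent. If q is true, the antecedent forces (q = T, t = F), and the consequent holds there. If q is false, the consequent reduces to true regardless of the other variables. Either way the consequent holds.

[⇐] This fails. Under q = F, t = T, the left side is false but the right side is true.

Not equivalent: only (⇒) holds.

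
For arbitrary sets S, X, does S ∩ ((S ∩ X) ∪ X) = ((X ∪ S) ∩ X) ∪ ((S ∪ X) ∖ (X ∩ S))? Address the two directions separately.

Only the forward inclusion holds.

(⟸) This inclusion fails. Take S = {1}, X = ∅; then 1 ∈ ((X ∪ S) ∩ X) ∪ ((S ∪ X) ∖ (X ∩ S)) but 1 ∉ S ∩ ((S ∩ X) ∪ X).

(⟹) Let x ∈ S ∩ ((S ∩ X) ∪ X). Then x ∈ S ∩ X, from which x ∈ ((X ∪ S) ∩ X) ∪ ((S ∪ X) ∖ (X ∩ S)).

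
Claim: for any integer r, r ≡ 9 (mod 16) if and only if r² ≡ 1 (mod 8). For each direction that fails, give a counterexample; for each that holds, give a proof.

Not equivalent: only (⇒) holds.

[⇒] Suppose r ≡ 9 (mod 16). Then r² ≡ 9² = 81 (mod 16), and since 8 ∣ 16, also r² ≡ 1 (mod 8).

[⇐] This fails: take r = 1. Then 1² = 1 ≡ 1 (mod 8), yet 1 ≡ 1 (mod 16), not 9.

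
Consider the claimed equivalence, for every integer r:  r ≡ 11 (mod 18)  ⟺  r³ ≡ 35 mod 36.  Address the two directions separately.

Neither direction holds.

Forward direction. This fails: take r = 29. Then 29 ≡ 11 (mod 18), but 29³ = 24389 ≡ 17 (mod 36), not 35.

Converse. This fails: take r = 23. Then 23³ = 12167 ≡ 35 (mod 36), yet 23 ≡ 5 (mod 18), not 11.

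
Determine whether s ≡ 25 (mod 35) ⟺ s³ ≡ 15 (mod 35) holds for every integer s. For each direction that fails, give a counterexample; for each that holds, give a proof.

Not equivalent: only (⇒) holds.

(⟹) Suppose s ≡ 25 (mod 35). Write s = 35j + 25. Then (35j + 25)³ = 42875j³ + 91875j² + 65625j + 15625 = 35(1225j³ + 2625j² + 1875j + 446) + 15, so s³ ≡ 15 (mod 35).

(⟸) This fails: take s = 15. Then 15³ = 3375 ≡ 15 (mod 35), yet 15 ≡ 15 (mod 35), not 25.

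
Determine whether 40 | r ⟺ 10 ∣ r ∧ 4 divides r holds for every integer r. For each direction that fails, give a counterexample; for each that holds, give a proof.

Not equivalent: only (⇒) holds.

(⟹) If 40 ∣ r, write r = 40q. Since 40 = 4·10, r = 10·(4q), so 10 ∣ r; and since 40 = 10·4, r = 4·(10q), so 4 ∣ r.

(⟸) This fails: take r = 20. Both 10 ∣ 20 and 4 ∣ 20, yet 20 is not a multiple of 40 (since 20 = 0·40 + 20), so 40 ∤ 20.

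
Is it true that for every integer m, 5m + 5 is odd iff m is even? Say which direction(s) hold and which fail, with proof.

Both directions hold; the statement is true.

[⇒] Suppose 5m + 5 is odd. Since 5 is odd, 5m and m have the same parity, so 5m + 5 ≡ m + 5 (mod 2). As 5 is odd, 5m + 5 is odd exactly when m is even. Thus m is even.

[⇐] Conversely, suppose m is even; write m = 2j. Then 5m + 5 = 5·(2j) + 5 = 2·5j + 5, which is odd.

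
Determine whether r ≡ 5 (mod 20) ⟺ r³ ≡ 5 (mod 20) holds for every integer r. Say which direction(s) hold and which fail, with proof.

[⇒] Suppose r ≡ 5 (mod 20). Write r = 20j + 5. Then (20j + 5)³ = 8000j³ + 6000j² + 1500j + 125 = 20(400j³ + 300j² + 75j + 6) + 5, so r³ ≡ 5 (mod 20).

[⇐] Conversely, suppose r³ ≡ 5 (mod 20). The only residue r in {0, …, 19} with r³ ≡ 5 (mod 20) is r = 5, so r ≡ 5 (mod 20).

Both directions hold; the statement is true.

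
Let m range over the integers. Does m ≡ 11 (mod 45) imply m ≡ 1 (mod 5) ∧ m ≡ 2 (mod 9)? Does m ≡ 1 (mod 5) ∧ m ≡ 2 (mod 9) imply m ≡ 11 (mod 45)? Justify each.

(→) Suppose m ≡ 11 (mod 45); write m = 45j + 11. Since 5 ∣ 45, reducing mod 5 gives m ≡ 11 ≡ 1 (mod 5); since 9 ∣ 45, reducing mod 9 gives m ≡ 11 ≡ 2 (mod 9).

(←) Conversely, if m ≡ 1 (mod 5) and m ≡ 2 (mod 9), then by the Chinese remainder theorem m ≡ 11 (mod 45). This is exactly m ≡ 11 (mod 45).

Both implications hold.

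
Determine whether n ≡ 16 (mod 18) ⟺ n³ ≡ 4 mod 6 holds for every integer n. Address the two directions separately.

[⇐] This fails: take n = 4. Then 4³ = 64 ≡ 4 (mod 6), yet 4 ≡ 4 (mod 18), not 16.

[⇒] Suppose n ≡ 16 (mod 18). Then n³ ≡ 16³ = 4096 (mod 18), and since 6 ∣ 18, also n³ ≡ 4 (mod 6).

The forward direction holds; the converse fails.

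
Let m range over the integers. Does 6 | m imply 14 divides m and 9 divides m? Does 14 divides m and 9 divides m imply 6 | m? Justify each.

(⇒) This fails: take m = 6. Certainly 6 ∣ 6, but 14 ∤ 6.

(⇐) Suppose 14 ∣ m and 9 ∣ m. Any common multiple of 14 and 9 is a multiple of their lcm; here gcd(14, 9) = 1, so lcm(14, 9) = 14·9 = 126, so 126 ∣ m. Since 6 ∣ 126, it follows that 6 ∣ m.

(⇒) fails; (⇐) holds.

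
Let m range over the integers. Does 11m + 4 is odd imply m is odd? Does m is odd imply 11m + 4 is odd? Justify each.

The biconditional holds.

[⇐] Suppose m is odd; write m = 2j + 1. Then 11m + 4 = 11·(2j + 1) + 4 = 2·11j + 15, which is odd.

[⇒] Suppose 11m + 4 is odd. Since 11 is odd, 11m and m have the same parity, so 11m + 4 ≡ m + 4 (mod 2). As 4 is even, 11m + 4 is odd exactly when m is odd. Thus m is odd.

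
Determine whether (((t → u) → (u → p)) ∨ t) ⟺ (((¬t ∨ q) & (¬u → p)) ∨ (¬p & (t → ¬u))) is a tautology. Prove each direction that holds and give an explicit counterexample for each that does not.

Neither direction holds.

[⇒] This fails. Under u = T, p = F, t = T, q = F, the left side is true but the right side is false.

[⇐] This fails. Under u = T, p = F, t = F, q = F, the left side is false but the right side is true.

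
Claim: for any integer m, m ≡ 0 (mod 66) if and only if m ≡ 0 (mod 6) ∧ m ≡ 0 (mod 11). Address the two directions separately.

(⇒) Suppose m ≡ 0 (mod 66); write m = 66j + 0. Since 6 ∣ 66, reducing mod 6 gives m ≡ 0 (mod 6); since 11 ∣ 66, reducing mod 11 gives m ≡ 0 (mod 11).

(⇐) Conversely, if m ≡ 0 (mod 6) and m ≡ 0 (mod 11), then by the Chinese remainder theorem m ≡ 0 (mod 66). This is exactly m ≡ 0 (mod 66).

Equivalent; both directions hold.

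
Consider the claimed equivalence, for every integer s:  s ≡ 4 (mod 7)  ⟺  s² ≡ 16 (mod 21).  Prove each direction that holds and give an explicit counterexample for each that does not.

Both directions fail.

(→) This fails: take s = 18. Then 18 ≡ 4 (mod 7), but 18² = 324 ≡ 9 (mod 21), not 16.

(←) This fails: take s = 10. Then 10² = 100 ≡ 16 (mod 21), yet 10 ≡ 3 (mod 7), not 4.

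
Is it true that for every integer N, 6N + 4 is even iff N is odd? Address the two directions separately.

[⇒] This fails: take N = 0. Then 6N + 4 = 4, which is even, yet N = 0 is even, not odd.

[⇐] Suppose N is odd. Since 6 is even, 6N is even for every N, so 6N + 4 has the same parity as 4, which is even. Hence 6N + 4 is even.

The forward direction fails; the converse holds.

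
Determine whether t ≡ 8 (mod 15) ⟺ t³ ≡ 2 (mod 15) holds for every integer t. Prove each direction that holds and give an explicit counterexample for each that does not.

(→) Suppose t ≡ 8 (mod 15). Write t = 15j + 8. Then (15j + 8)³ = 3375j³ + 5400j² + 2880j + 512 = 15(225j³ + 360j² + 192j + 34) + 2, so t³ ≡ 2 (mod 15).

(←) Conversely, suppose t³ ≡ 2 (mod 15). The only residue r in {0, …, 14} with r³ ≡ 2 (mod 15) is r = 8, so t ≡ 8 (mod 15).

Equivalent; both directions hold.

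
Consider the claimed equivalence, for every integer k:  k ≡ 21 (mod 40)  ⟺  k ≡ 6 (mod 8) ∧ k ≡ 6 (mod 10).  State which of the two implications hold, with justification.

[⇒] This fails: k = 21 gives 21 ≡ 21 (mod 40) but 21 ≡ 5 (mod 8), so the conjunction on the right does not hold.

[⇐] This fails: k = 6 satisfies both congruences on the right (6 ≡ 6 mod 8 and 6 ≡ 6 mod 10) yet 6 ≡ 6 (mod 40), not 21.

(⇒) fails and (⇐) fails.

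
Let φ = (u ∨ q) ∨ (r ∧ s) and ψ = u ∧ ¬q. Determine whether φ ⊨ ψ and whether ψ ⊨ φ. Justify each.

(⇒) fails; (⇐) holds.

Converse. Assume the antecedent. If r is true, the antecedent forces (q = F, r = T, u = T, s = F) or (q = F, r = T, u = T, s = T), and (u ∨ q) ∨ (r ∧ s) holds there. If r is false, the antecedent forces (q = F, r = F, u = T, s = F) or (q = F, r = F, u = T, s = T), and (u ∨ q) ∨ (r ∧ s) holds there. Either way (u ∨ q) ∨ (r ∧ s) holds.

Forward direction. This fails. Under q = T, r = F, u = F, s = F, the left side is true but the right side is false.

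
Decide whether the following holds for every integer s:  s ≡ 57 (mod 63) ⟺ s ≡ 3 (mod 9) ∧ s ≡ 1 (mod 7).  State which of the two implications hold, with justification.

(⟹) Suppose s ≡ 57 (mod 63); write s = 63j + 57. Since 9 ∣ 63, reducing mod 9 gives s ≡ 57 ≡ 3 (mod 9); since 7 ∣ 63, reducing mod 7 gives s ≡ 57 ≡ 1 (mod 7).

(⟸) Conversely, if s ≡ 3 (mod 9) and s ≡ 1 (mod 7), then by the Chinese remainder theorem s ≡ 57 (mod 63). This is exactly s ≡ 57 (mod 63).

Both directions hold; the statement is true.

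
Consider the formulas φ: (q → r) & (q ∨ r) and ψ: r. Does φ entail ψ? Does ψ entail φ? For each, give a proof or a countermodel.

The biconditional holds.

(⇐) Assume the antecedent. If q is true, the antecedent forces (q = T, r = T), and (q → r) & (q ∨ r) holds there. If q is false, the antecedent forces (q = F, r = T), and (q → r) & (q ∨ r) holds there. Either way (q → r) & (q ∨ r) holds.

(⇒) Assume the antecedent. If q is true, the antecedent forces (q = T, r = T), and r holds there. If q is false, the antecedent forces (q = F, r = T), and r holds there. Either way r holds.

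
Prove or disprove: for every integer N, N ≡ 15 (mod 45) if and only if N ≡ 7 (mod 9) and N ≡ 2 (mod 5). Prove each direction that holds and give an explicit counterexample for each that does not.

(⇒) This fails: N = 15 gives 15 ≡ 15 (mod 45) but 15 ≡ 6 (mod 9), so the conjunction on the right does not hold.

(⇐) This fails: N = 7 satisfies both congruences on the right (7 ≡ 7 mod 9 and 7 ≡ 2 mod 5) yet 7 ≡ 7 (mod 45), not 15.

Both directions fail.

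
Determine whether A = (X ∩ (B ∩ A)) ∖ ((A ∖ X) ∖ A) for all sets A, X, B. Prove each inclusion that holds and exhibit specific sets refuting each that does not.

(⊆) fails; (⊇) holds.

(⊆) This inclusion fails. Take A = {1}, X = ∅, B = ∅; then 1 ∈ A but 1 ∉ (X ∩ (B ∩ A)) ∖ ((A ∖ X) ∖ A).

(⊇) Let x ∈ (X ∩ (B ∩ A)) ∖ ((A ∖ X) ∖ A). Then x ∈ A ∩ X ∩ B, from which x ∈ A.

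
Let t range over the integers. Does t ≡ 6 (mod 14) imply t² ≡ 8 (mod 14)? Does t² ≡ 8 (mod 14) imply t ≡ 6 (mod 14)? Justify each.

Only the forward implication holds.

[⇒] Suppose t ≡ 6 (mod 14). Write t = 14j + 6. Then (14j + 6)² = 196j² + 168j + 36 = 14(14j² + 12j + 2) + 8, so t² ≡ 8 (mod 14).

[⇐] This fails: take t = 8. Then 8² = 64 ≡ 8 (mod 14), yet 8 ≡ 8 (mod 14), not 6.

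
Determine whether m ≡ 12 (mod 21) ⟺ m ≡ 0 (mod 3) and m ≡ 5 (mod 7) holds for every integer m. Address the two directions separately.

Equivalent; both directions hold.

(⟸) If m ≡ 0 (mod 3) and m ≡ 5 (mod 7), then by the Chinese remainder theorem m ≡ 12 (mod 21). This is exactly m ≡ 12 (mod 21).

(⟹) Suppose m ≡ 12 (mod 21); write m = 21j + 12. Since 3 ∣ 21, reducing mod 3 gives m ≡ 12 ≡ 0 (mod 3); since 7 ∣ 21, reducing mod 7 gives m ≡ 12 ≡ 5 (mod 7).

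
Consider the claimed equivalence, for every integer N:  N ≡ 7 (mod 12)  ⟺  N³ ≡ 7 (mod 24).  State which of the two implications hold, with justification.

(→) This fails: take N = 19. Then 19 ≡ 7 (mod 12), but 19³ = 6859 ≡ 19 (mod 24), not 7.

(←) Conversely, the residues r modulo 24 with r³ ≡ 7 (mod 24) are exactly {7}, and each is ≡ 7 (mod 12).

Only the reverse direction holds.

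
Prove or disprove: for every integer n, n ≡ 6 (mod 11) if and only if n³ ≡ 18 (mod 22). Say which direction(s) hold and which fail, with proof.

(⇒) This fails: take n = 17. Then 17 ≡ 6 (mod 11), but 17³ = 4913 ≡ 7 (mod 22), not 18.

(⇐) Conversely, the residues r modulo 22 with r³ ≡ 18 (mod 22) are exactly {6}, and each is ≡ 6 (mod 11).

The forward direction fails; the converse holds.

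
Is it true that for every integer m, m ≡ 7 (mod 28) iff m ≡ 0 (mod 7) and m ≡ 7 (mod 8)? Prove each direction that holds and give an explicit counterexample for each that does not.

Converse. If m ≡ 0 (mod 7) and m ≡ 7 (mod 8), then by the Chinese remainder theorem m ≡ 7 (mod 56). Since 7 ≡ 7 (mod 28) and 28 ∣ 56, we get m ≡ 7 (mod 28).

Forward direction. This fails: m = 35 gives 35 ≡ 7 (mod 28) but 35 ≡ 3 (mod 8), so the conjunction on the right does not hold.

Not equivalent: only (⇐) holds.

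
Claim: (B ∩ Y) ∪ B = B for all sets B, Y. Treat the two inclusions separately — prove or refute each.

(⟹) Let x ∈ (B ∩ Y) ∪ B. Then either x ∈ B and x ∉ Y; or x ∈ B ∩ Y. In each case x ∈ B, so (B ∩ Y) ∪ B ⊆ B.

(⟸) Let x ∈ B. Then either x ∈ B and x ∉ Y; or x ∈ B ∩ Y. In each case x ∈ (B ∩ Y) ∪ B, so B ⊆ (B ∩ Y) ∪ B.

Both inclusions hold; the sets are equal.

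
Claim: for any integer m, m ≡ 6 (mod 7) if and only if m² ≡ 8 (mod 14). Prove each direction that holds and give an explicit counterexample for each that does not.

[⇒] This fails: take m = 13. Then 13 ≡ 6 (mod 7), but 13² = 169 ≡ 1 (mod 14), not 8.

[⇐] This fails: take m = 8. Then 8² = 64 ≡ 8 (mod 14), yet 8 ≡ 1 (mod 7), not 6.

Neither direction holds.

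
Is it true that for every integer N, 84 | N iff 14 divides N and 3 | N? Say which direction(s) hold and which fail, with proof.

(→) If 84 ∣ N, write N = 84q. Since 84 = 6·14, N = 14·(6q), so 14 ∣ N; and since 84 = 28·3, N = 3·(28q), so 3 ∣ N.

(←) This fails: take N = 42. Both 14 ∣ 42 and 3 ∣ 42, yet 42 is not a multiple of 84 (since 42 = 0·84 + 42), so 84 ∤ 42.

Only the forward implication holds.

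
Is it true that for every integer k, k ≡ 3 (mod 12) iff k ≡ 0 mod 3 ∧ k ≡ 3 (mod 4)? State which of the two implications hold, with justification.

Converse. If k ≡ 0 (mod 3) and k ≡ 3 (mod 4), then by the Chinese remainder theorem k ≡ 3 (mod 12). This is exactly k ≡ 3 (mod 12).

Forward direction. Suppose k ≡ 3 (mod 12); write k = 12j + 3. Since 3 ∣ 12, reducing mod 3 gives k ≡ 3 ≡ 0 (mod 3); since 4 ∣ 12, reducing mod 4 gives k ≡ 3 (mod 4).

Equivalent; both directions hold.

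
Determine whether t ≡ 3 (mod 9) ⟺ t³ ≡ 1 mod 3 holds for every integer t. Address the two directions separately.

(⟹) This fails: take t = 3. Then 3 ≡ 3 (mod 9), but 3³ = 27 ≡ 0 (mod 3), not 1.

(⟸) This fails: take t = 1. Then 1³ = 1 ≡ 1 (mod 3), yet 1 ≡ 1 (mod 9), not 3.

Neither direction holds.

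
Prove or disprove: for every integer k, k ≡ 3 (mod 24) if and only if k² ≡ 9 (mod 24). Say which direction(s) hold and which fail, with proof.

(⟹) Suppose k ≡ 3 (mod 24). Write k = 24j + 3. Then (24j + 3)² = 576j² + 144j + 9 = 24(24j² + 6j) + 9, so k² ≡ 9 (mod 24).

(⟸) This fails: take k = 9. Then 9² = 81 ≡ 9 (mod 24), yet 9 ≡ 9 (mod 24), not 3.

(⇒) holds; (⇐) fails.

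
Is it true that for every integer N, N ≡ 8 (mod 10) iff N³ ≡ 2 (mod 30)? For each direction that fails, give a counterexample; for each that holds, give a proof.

Forward direction. This fails: take N = 18. Then 18 ≡ 8 (mod 10), but 18³ = 5832 ≡ 12 (mod 30), not 2.

Converse. The residues r modulo 30 with r³ ≡ 2 (mod 30) are exactly {8}, and each is ≡ 8 (mod 10).

Not equivalent: only (⇐) holds.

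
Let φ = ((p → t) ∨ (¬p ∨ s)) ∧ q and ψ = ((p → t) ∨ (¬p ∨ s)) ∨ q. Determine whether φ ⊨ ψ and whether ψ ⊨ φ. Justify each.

(→) Assume the antecedent. If q is true, ((p → t) ∨ (¬p ∨ s)) ∨ q reduces to true regardless of the other variables. If q is false, the antecedent cannot hold. Either way ((p → t) ∨ (¬p ∨ s)) ∨ q holds.

(←) This fails. Under q = F, s = F, t = F, p = F, the left side is false but the right side is true.

Only the forward implication holds.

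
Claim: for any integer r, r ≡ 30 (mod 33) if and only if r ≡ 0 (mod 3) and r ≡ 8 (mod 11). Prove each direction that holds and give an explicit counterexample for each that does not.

Both implications hold.

(⟹) Suppose r ≡ 30 (mod 33); write r = 33j + 30. Since 3 ∣ 33, reducing mod 3 gives r ≡ 30 ≡ 0 (mod 3); since 11 ∣ 33, reducing mod 11 gives r ≡ 30 ≡ 8 (mod 11).

(⟸) Conversely, if r ≡ 0 (mod 3) and r ≡ 8 (mod 11), then by the Chinese remainder theorem r ≡ 30 (mod 33). This is exactly r ≡ 30 (mod 33).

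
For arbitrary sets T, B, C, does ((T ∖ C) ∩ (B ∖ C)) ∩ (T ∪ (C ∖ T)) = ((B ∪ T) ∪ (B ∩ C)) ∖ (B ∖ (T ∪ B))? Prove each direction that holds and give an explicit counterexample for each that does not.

(⊆) holds; (⊇) fails.

(⟹) Let x ∈ ((T ∖ C) ∩ (B ∖ C)) ∩ (T ∪ (C ∖ T)). Then x ∈ T ∩ B and x ∉ C, from which x ∈ ((B ∪ T) ∪ (B ∩ C)) ∖ (B ∖ (T ∪ B)).

(⟸) This inclusion fails. Take T = {1}, B = ∅, C = ∅; then 1 ∈ ((B ∪ T) ∪ (B ∩ C)) ∖ (B ∖ (T ∪ B)) but 1 ∉ ((T ∖ C) ∩ (B ∖ C)) ∩ (T ∪ (C ∖ T)).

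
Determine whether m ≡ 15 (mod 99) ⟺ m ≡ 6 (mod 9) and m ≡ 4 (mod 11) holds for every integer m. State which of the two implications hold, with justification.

The biconditional holds.

[⇒] Suppose m ≡ 15 (mod 99); write m = 99j + 15. Since 9 ∣ 99, reducing mod 9 gives m ≡ 15 ≡ 6 (mod 9); since 11 ∣ 99, reducing mod 11 gives m ≡ 15 ≡ 4 (mod 11).

[⇐] Conversely, if m ≡ 6 (mod 9) and m ≡ 4 (mod 11), then by the Chinese remainder theorem m ≡ 15 (mod 99). This is exactly m ≡ 15 (mod 99).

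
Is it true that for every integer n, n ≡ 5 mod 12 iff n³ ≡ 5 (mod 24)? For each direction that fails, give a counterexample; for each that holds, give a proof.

Converse. The residues r modulo 24 with r³ ≡ 5 (mod 24) are exactly {5}, and each is ≡ 5 (mod 12).

Forward direction. This fails: take n = 17. Then 17 ≡ 5 (mod 12), but 17³ = 4913 ≡ 17 (mod 24), not 5.

Only the reverse direction holds.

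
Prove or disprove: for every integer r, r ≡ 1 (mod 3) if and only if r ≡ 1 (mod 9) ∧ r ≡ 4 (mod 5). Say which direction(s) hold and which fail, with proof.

The forward direction fails; the converse holds.

(←) If r ≡ 1 (mod 9) and r ≡ 4 (mod 5), then by the Chinese remainder theorem r ≡ 19 (mod 45). Since 19 ≡ 1 (mod 3) and 3 ∣ 45, we get r ≡ 1 (mod 3).

(→) This fails: r = 1 gives 1 ≡ 1 (mod 3) but 1 ≡ 1 (mod 5), so the conjunction on the right does not hold.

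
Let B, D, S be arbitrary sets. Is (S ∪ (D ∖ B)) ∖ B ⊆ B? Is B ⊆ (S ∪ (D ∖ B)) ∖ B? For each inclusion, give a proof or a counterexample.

Forward inclusion. This inclusion fails. Take B = ∅, D = {1}, S = ∅; then 1 ∈ (S ∪ (D ∖ B)) ∖ B but 1 ∉ B.

Reverse inclusion. This inclusion fails. Take B = {1}, D = ∅, S = ∅; then 1 ∈ B but 1 ∉ (S ∪ (D ∖ B)) ∖ B.

Neither inclusion holds.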